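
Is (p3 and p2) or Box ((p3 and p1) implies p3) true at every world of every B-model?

Tableau for the negation not ((p3 and p2) or Box ((p3 and p1) implies p3)):
1. not ((p3 and p2) or Box ((p3 and p1) implies p3)), w0
2. not (p3 and p2), w0
3. not Box ((p3 and p1) implies p3), w0
4. not p2, w0
5. not ((p3 and p1) implies p3), w1
6. p3 and p1, w1
7. not p3, w1
8. p3, w1
9. p1, w1
Accessibility: w0Rw0, w0Rw1, w1Rw0, w1Rw1
Branch closes: p3 and not p3 both at w1.
All branches of the negation close; one closing branch shown above.

Valid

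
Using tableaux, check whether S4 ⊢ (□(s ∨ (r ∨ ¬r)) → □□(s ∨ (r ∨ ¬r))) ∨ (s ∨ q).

Tableau for the negation ¬((□(s ∨ (r ∨ ¬r)) → □□(s ∨ (r ∨ ¬r))) ∨ (s ∨ q)):
1. ¬((□(s ∨ (r ∨ ¬r)) → □□(s ∨ (r ∨ ¬r))) ∨ (s ∨ q)), 0
2. ¬(□(s ∨ (r ∨ ¬r)) → □□(s ∨ (r ∨ ¬r))), 0
3. ¬(s ∨ q), 0
4. □(s ∨ (r ∨ ¬r)), 0
5. ¬□□(s ∨ (r ∨ ¬r)), 0
6. ¬s, 0
7. ¬q, 0
8. s ∨ (r ∨ ¬r), 0
9. r ∨ ¬r, 0
10. ¬r, 0
11. ¬□(s ∨ (r ∨ ¬r)), 1
12. s ∨ (r ∨ ¬r), 1
13. r ∨ ¬r, 1
14. ¬r, 1
15. ¬(s ∨ (r ∨ ¬r)), 2
16. ¬s, 2
17. ¬(r ∨ ¬r), 2
18. ¬r, 2
19. r, 2
Accessibility: 0R0, 0R1, 0R2, 1R1, 1R2, 2R2
Branch closes: r and ¬r both at 2.
All branches of the negation close; one closing branch shown above.

Valid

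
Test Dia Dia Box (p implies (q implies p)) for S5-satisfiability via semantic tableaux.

Satisfiable (open branch found)

1. Dia Dia Box (p implies (q implies p)), w0
2. Dia Box (p implies (q implies p)), w1
3. Box (p implies (q implies p)), w2
4. p implies (q implies p), w0
5. p implies (q implies p), w1
6. p implies (q implies p), w2
7. q implies p, w0
8. q implies p, w1
9. q implies p, w2
10. p, w0
11. p, w1
12. p, w2
Accessibility: w0Rw0, w0Rw1, w0Rw2, w1Rw0, w1Rw1, w1Rw2, w2Rw0, w2Rw1, w2Rw2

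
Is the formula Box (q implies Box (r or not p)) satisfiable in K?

Satisfiable

1. Box (q implies Box (r or not p)), 0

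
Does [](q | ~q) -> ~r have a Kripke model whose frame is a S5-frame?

Satisfiable

1. [](q | ~q) -> ~r, 0
2. ~r, 0
Accessibility: 0R0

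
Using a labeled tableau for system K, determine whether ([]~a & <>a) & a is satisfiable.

Unsatisfiable

1. ([]~a & <>a) & a, w0
2. []~a & <>a, w0
3. a, w0
4. []~a, w0
5. <>a, w0
6. a, w1
7. ~a, w1
Accessibility: w0Rw1
Branch closes: a and ~a both at w1.
Every branch closes; the branch above is one of them.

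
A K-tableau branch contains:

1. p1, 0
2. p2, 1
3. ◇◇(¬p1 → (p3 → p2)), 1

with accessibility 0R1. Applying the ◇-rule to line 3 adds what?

a fresh world 2 with 1R2, and ◇(¬p1 → (p3 → p2)) at 2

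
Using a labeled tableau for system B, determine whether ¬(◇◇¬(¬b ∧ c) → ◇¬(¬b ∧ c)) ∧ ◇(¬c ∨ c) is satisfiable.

1. ¬(◇◇¬(¬b ∧ c) → ◇¬(¬b ∧ c)) ∧ ◇(¬c ∨ c), w0
2. ¬(◇◇¬(¬b ∧ c) → ◇¬(¬b ∧ c)), w0   [∧-rule on 1]
3. ◇(¬c ∨ c), w0   [∧-rule on 1]
4. ◇◇¬(¬b ∧ c), w0   [¬→-rule on 2]
5. ¬◇¬(¬b ∧ c), w0   [¬→-rule on 2]
6. ¬b ∧ c, w0   [¬◇-rule on 5 via w0Rw0]
7. ¬b, w0   [∧-rule on 6]
8. c, w0   [∧-rule on 6]
9. ¬c ∨ c, w1   [◇-rule on 3: fresh world w1, w0Rw1]
10. ¬b ∧ c, w1   [¬◇-rule on 5 via w0Rw1]
11. ¬b, w1   [∧-rule on 10]
12. c, w1   [∧-rule on 10]
13. ◇¬(¬b ∧ c), w2   [◇-rule on 4: fresh world w2, w0Rw2]
14. ¬b ∧ c, w2   [¬◇-rule on 5 via w0Rw2]
15. ¬b, w2   [∧-rule on 14]
16. c, w2   [∧-rule on 14]
17. ¬(¬b ∧ c), w3   [◇-rule on 13: fresh world w3, w2Rw3]
18. ¬c, w3   [¬∧-rule on 17 (branches; this branch)]
Accessibility: w0Rw0, w0Rw1, w0Rw2, w1Rw0, w1Rw1, w2Rw0, w2Rw2, w2Rw3, w3Rw2, w3Rw3

Yes, satisfiable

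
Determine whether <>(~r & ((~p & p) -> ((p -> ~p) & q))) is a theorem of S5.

Tableau for the negation ~<>(~r & ((~p & p) -> ((p -> ~p) & q))):
1. ~<>(~r & ((~p & p) -> ((p -> ~p) & q))), u
2. ~(~r & ((~p & p) -> ((p -> ~p) & q))), u
3. r, u
Accessibility: uRu
The negation has an open branch (countermodel exists).

Not valid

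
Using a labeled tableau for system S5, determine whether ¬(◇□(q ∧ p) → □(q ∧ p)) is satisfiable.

No, unsatisfiable

1. ¬(◇□(q ∧ p) → □(q ∧ p)), w0
2. ◇□(q ∧ p), w0   [¬→-rule on 1]
3. ¬□(q ∧ p), w0   [¬→-rule on 1]
4. □(q ∧ p), w1   [◇-rule on 2: fresh world w1, w0Rw1]
5. q ∧ p, w0   [□-rule on 4 via w1Rw0]
6. q, w0   [∧-rule on 5]
7. p, w0   [∧-rule on 5]
8. q ∧ p, w1   [□-rule on 4 via w1Rw1]
9. q, w1   [∧-rule on 8]
10. p, w1   [∧-rule on 8]
11. ¬(q ∧ p), w2   [¬□-rule on 3: fresh world w2, w0Rw2]
12. q ∧ p, w2   [□-rule on 4 via w1Rw2]
13. q, w2   [∧-rule on 12]
14. p, w2   [∧-rule on 12]
15. ¬p, w2   [¬∧-rule on 11 (branches; this branch)]
Accessibility: w0Rw0, w0Rw1, w0Rw2, w1Rw0, w1Rw1, w1Rw2, w2Rw0, w2Rw1, w2Rw2
Branch closes: p and ¬p both at w2.
Every branch closes; the branch above is one of them.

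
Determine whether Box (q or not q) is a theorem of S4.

Valid in S4

Tableau for the negation not Box (q or not q):
1. not Box (q or not q), 0
2. not (q or not q), 1
3. not q, 1
4. q, 1
Accessibility: 0R0, 0R1, 1R1
Branch closes: q and not q both at 1.
All branches of the negation close; one closing branch shown above.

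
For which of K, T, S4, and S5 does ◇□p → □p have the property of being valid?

S5

S5-tableau for the negation ¬(◇□p → □p):
1. ¬(◇□p → □p), w0
2. ◇□p, w0
3. ¬□p, w0
4. □p, w1
5. p, w0
6. p, w1
7. ¬p, w2
8. p, w2
Accessibility: w0Rw0, w0Rw1, w0Rw2, w1Rw0, w1Rw1, w1Rw2, w2Rw0, w2Rw1, w2Rw2
Branch closes: p and ¬p both at w2.
Every branch closes (one shown): valid in S5.
S4-tableau for the negation ¬(◇□p → □p):
1. ¬(◇□p → □p), w0
2. ◇□p, w0
3. ¬□p, w0
4. □p, w1
5. p, w1
6. ¬p, w2
Accessibility: w0Rw0, w0Rw1, w0Rw2, w1Rw1, w2Rw2
Complete open branch: countermodel on an S4-frame, so not valid in S4, nor in K, T (the same frame is also a K-frame and a T-frame).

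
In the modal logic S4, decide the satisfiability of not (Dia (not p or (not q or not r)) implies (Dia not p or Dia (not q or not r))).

No, unsatisfiable

1. not (Dia (not p or (not q or not r)) implies (Dia not p or Dia (not q or not r))), 0
2. Dia (not p or (not q or not r)), 0
3. not (Dia not p or Dia (not q or not r)), 0
4. not Dia not p, 0
5. not Dia (not q or not r), 0
6. p, 0
7. not (not q or not r), 0
8. q, 0
9. r, 0
10. not p or (not q or not r), 1
11. p, 1
12. not (not q or not r), 1
13. q, 1
14. r, 1
15. not q or not r, 1
16. not r, 1
Accessibility: 0R0, 0R1, 1R1
Branch closes: r and not r both at 1.
Every branch closes; the branch above is one of them.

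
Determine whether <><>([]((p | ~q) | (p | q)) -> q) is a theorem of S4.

No, not valid

Tableau for the negation ~<><>([]((p | ~q) | (p | q)) -> q):
1. ~<><>([]((p | ~q) | (p | q)) -> q), w0
2. ~<>([]((p | ~q) | (p | q)) -> q), w0   [~<>-rule on 1 via w0Rw0]
3. ~([]((p | ~q) | (p | q)) -> q), w0   [~<>-rule on 2 via w0Rw0]
4. []((p | ~q) | (p | q)), w0   [~->-rule on 3]
5. ~q, w0   [~->-rule on 3]
6. (p | ~q) | (p | q), w0   [[]-rule on 4 via w0Rw0]
7. p | q, w0   [|-rule on 6 (branches; this branch)]
8. p, w0   [|-rule on 7 (branches; this branch)]
Accessibility: w0Rw0
The negation has an open branch (countermodel exists).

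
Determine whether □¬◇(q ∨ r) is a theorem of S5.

Tableau for the negation ¬□¬◇(q ∨ r):
1. ¬□¬◇(q ∨ r), u
2. ◇(q ∨ r), v
3. q ∨ r, w
4. r, w
Accessibility: uRu, uRv, uRw, vRu, vRv, vRw, wRu, wRv, wRw
The negation has an open branch (countermodel exists).

Not valid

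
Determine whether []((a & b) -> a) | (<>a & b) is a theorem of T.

Valid in T

Tableau for the negation ~([]((a & b) -> a) | (<>a & b)):
1. ~([]((a & b) -> a) | (<>a & b)), u
2. ~[]((a & b) -> a), u
3. ~(<>a & b), u
4. ~<>a, u
5. ~a, u
6. ~((a & b) -> a), v
7. a & b, v
8. ~a, v
9. a, v
10. b, v
Accessibility: uRu, uRv, vRv
Branch closes: a and ~a both at v.
All branches of the negation close; one closing branch shown above.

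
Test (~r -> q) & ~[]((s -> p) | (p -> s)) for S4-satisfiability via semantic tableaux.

Unsatisfiable

1. (~r -> q) & ~[]((s -> p) | (p -> s)), u
2. ~r -> q, u
3. ~[]((s -> p) | (p -> s)), u
4. q, u
5. ~((s -> p) | (p -> s)), v
6. ~(s -> p), v
7. ~(p -> s), v
8. s, v
9. ~p, v
10. p, v
11. ~s, v
Accessibility: uRu, uRv, vRv
Branch closes: p and ~p both at v.
Every branch closes; the branch above is one of them.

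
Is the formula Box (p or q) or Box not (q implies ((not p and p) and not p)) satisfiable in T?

Satisfiable (open branch found)

1. Box (p or q) or Box not (q implies ((not p and p) and not p)), 0
2. Box not (q implies ((not p and p) and not p)), 0   [or-rule on 1 (branches; this branch)]
3. not (q implies ((not p and p) and not p)), 0   [Box-rule on 2 via 0R0]
4. q, 0   [neg-implies-rule on 3]
5. not ((not p and p) and not p), 0   [neg-implies-rule on 3]
6. p, 0   [neg-and-rule on 5 (branches; this branch)]
Accessibility: 0R0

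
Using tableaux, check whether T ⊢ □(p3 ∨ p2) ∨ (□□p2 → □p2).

Yes, valid

Tableau for the negation ¬(□(p3 ∨ p2) ∨ (□□p2 → □p2)):
1. ¬(□(p3 ∨ p2) ∨ (□□p2 → □p2)), w0
2. ¬□(p3 ∨ p2), w0
3. ¬(□□p2 → □p2), w0
4. □□p2, w0
5. ¬□p2, w0
6. □p2, w0
7. p2, w0
8. ¬(p3 ∨ p2), w1
9. ¬p3, w1
10. ¬p2, w1
11. □p2, w1
12. p2, w1
Accessibility: w0Rw0, w0Rw1, w1Rw1
Branch closes: p2 and ¬p2 both at w1.
All branches of the negation close; one closing branch shown above.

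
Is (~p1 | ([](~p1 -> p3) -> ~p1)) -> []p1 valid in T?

Tableau for the negation ~((~p1 | ([](~p1 -> p3) -> ~p1)) -> []p1):
1. ~((~p1 | ([](~p1 -> p3) -> ~p1)) -> []p1), 0
2. ~p1 | ([](~p1 -> p3) -> ~p1), 0   [~->-rule on 1]
3. ~[]p1, 0   [~->-rule on 1]
4. [](~p1 -> p3) -> ~p1, 0   [|-rule on 2 (branches; this branch)]
5. ~p1, 0   [->-rule on 4 (branches; this branch)]
6. ~p1, 1   [~[]-rule on 3: fresh world 1, 0R1]
Accessibility: 0R0, 0R1, 1R1
The negation has an open branch (countermodel exists).

No, not valid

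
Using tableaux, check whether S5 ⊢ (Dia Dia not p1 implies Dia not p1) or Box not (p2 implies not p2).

Tableau for the negation not ((Dia Dia not p1 implies Dia not p1) or Box not (p2 implies not p2)):
1. not ((Dia Dia not p1 implies Dia not p1) or Box not (p2 implies not p2)), u
2. not (Dia Dia not p1 implies Dia not p1), u   [neg-or-rule on 1]
3. not Box not (p2 implies not p2), u   [neg-or-rule on 1]
4. Dia Dia not p1, u   [neg-implies-rule on 2]
5. not Dia not p1, u   [neg-implies-rule on 2]
6. p1, u   [neg-Dia-rule on 5 via uRu]
7. p2 implies not p2, v   [neg-Box-rule on 3: fresh world v, uRv]
8. p1, v   [neg-Dia-rule on 5 via uRv]
9. not p2, v   [implies-rule on 7 (branches; this branch)]
10. Dia not p1, w   [Dia-rule on 4: fresh world w, uRw]
11. p1, w   [neg-Dia-rule on 5 via uRw]
12. not p1, x   [Dia-rule on 10: fresh world x, wRx]
13. p1, x   [neg-Dia-rule on 5 via uRx]
Accessibility: uRu, uRv, uRw, uRx, vRu, vRv, vRw, vRx, wRu, wRv, wRw, wRx, xRu, xRv, xRw, xRx
Branch closes: p1 and not p1 both at x.
Every branch of the negation's tableau closes; the branch above is one of them.

Valid in S5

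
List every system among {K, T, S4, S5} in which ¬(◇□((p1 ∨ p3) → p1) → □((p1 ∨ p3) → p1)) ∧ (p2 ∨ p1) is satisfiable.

K, T, S4

S5-tableau for the formula:
1. ¬(◇□((p1 ∨ p3) → p1) → □((p1 ∨ p3) → p1)) ∧ (p2 ∨ p1), u
2. ¬(◇□((p1 ∨ p3) → p1) → □((p1 ∨ p3) → p1)), u
3. p2 ∨ p1, u
4. ◇□((p1 ∨ p3) → p1), u
5. ¬□((p1 ∨ p3) → p1), u
6. p2, u
7. □((p1 ∨ p3) → p1), v
8. (p1 ∨ p3) → p1, u
9. (p1 ∨ p3) → p1, v
10. ¬(p1 ∨ p3), u
11. ¬p1, u
12. ¬p3, u
13. ¬(p1 ∨ p3), v
14. ¬p1, v
15. ¬p3, v
16. ¬((p1 ∨ p3) → p1), w
17. p1 ∨ p3, w
18. ¬p1, w
19. (p1 ∨ p3) → p1, w
20. p3, w
21. ¬(p1 ∨ p3), w
22. ¬p3, w
Accessibility: uRu, uRv, uRw, vRu, vRv, vRw, wRu, wRv, wRw
Branch closes: p3 and ¬p3 both at w.
Every branch closes (one shown): unsatisfiable in S5.
S4-tableau for the formula:
1. ¬(◇□((p1 ∨ p3) → p1) → □((p1 ∨ p3) → p1)) ∧ (p2 ∨ p1), u
2. ¬(◇□((p1 ∨ p3) → p1) → □((p1 ∨ p3) → p1)), u
3. p2 ∨ p1, u
4. ◇□((p1 ∨ p3) → p1), u
5. ¬□((p1 ∨ p3) → p1), u
6. p1, u
7. □((p1 ∨ p3) → p1), v
8. (p1 ∨ p3) → p1, v
9. p1, v
10. ¬((p1 ∨ p3) → p1), w
11. p1 ∨ p3, w
12. ¬p1, w
13. p3, w
Accessibility: uRu, uRv, uRw, vRv, wRw
Complete open branch: satisfiable in S4, hence also in K, T (this S4-model is also a K-model and a T-model).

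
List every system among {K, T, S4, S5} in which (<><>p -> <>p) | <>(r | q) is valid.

T-tableau for the negation ~((<><>p -> <>p) | <>(r | q)):
1. ~((<><>p -> <>p) | <>(r | q)), w0
2. ~(<><>p -> <>p), w0
3. ~<>(r | q), w0
4. <><>p, w0
5. ~<>p, w0
6. ~(r | q), w0
7. ~r, w0
8. ~q, w0
9. ~p, w0
10. <>p, w1
11. ~(r | q), w1
12. ~r, w1
13. ~q, w1
14. ~p, w1
15. p, w2
Accessibility: w0Rw0, w0Rw1, w1Rw1, w1Rw2, w2Rw2
Complete open branch: countermodel on a T-frame, so not valid in T, nor in K (the same frame is also a K-frame).
S4-tableau for the negation ~((<><>p -> <>p) | <>(r | q)):
1. ~((<><>p -> <>p) | <>(r | q)), w0
2. ~(<><>p -> <>p), w0
3. ~<>(r | q), w0
4. <><>p, w0
5. ~<>p, w0
6. ~(r | q), w0
7. ~r, w0
8. ~q, w0
9. ~p, w0
10. <>p, w1
11. ~(r | q), w1
12. ~r, w1
13. ~q, w1
14. ~p, w1
15. p, w2
16. ~(r | q), w2
17. ~r, w2
18. ~q, w2
19. ~p, w2
Accessibility: w0Rw0, w0Rw1, w0Rw2, w1Rw1, w1Rw2, w2Rw2
Branch closes: p and ~p both at w2.
Every branch closes (one shown): valid in S4, hence also in S5 (every theorem of S4 is a theorem of S5).

S4, S5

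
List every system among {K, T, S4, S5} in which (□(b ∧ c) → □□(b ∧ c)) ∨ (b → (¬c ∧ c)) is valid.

S4, S5

T-tableau for the negation ¬((□(b ∧ c) → □□(b ∧ c)) ∨ (b → (¬c ∧ c))):
1. ¬((□(b ∧ c) → □□(b ∧ c)) ∨ (b → (¬c ∧ c))), u
2. ¬(□(b ∧ c) → □□(b ∧ c)), u   [¬∨-rule on 1]
3. ¬(b → (¬c ∧ c)), u   [¬∨-rule on 1]
4. □(b ∧ c), u   [¬→-rule on 2]
5. ¬□□(b ∧ c), u   [¬→-rule on 2]
6. b, u   [¬→-rule on 3]
7. ¬(¬c ∧ c), u   [¬→-rule on 3]
8. b ∧ c, u   [□-rule on 4 via uRu]
9. c, u   [∧-rule on 8]
10. ¬□(b ∧ c), v   [¬□-rule on 5: fresh world v, uRv]
11. b ∧ c, v   [□-rule on 4 via uRv]
12. b, v   [∧-rule on 11]
13. c, v   [∧-rule on 11]
14. ¬(b ∧ c), w   [¬□-rule on 10: fresh world w, vRw]
15. ¬c, w   [¬∧-rule on 14 (branches; this branch)]
Accessibility: uRu, uRv, vRv, vRw, wRw
Complete open branch: countermodel on a T-frame, so not valid in T, nor in K (the same frame is also a K-frame).
S4-tableau for the negation ¬((□(b ∧ c) → □□(b ∧ c)) ∨ (b → (¬c ∧ c))):
1. ¬((□(b ∧ c) → □□(b ∧ c)) ∨ (b → (¬c ∧ c))), u
2. ¬(□(b ∧ c) → □□(b ∧ c)), u   [¬∨-rule on 1]
3. ¬(b → (¬c ∧ c)), u   [¬∨-rule on 1]
4. □(b ∧ c), u   [¬→-rule on 2]
5. ¬□□(b ∧ c), u   [¬→-rule on 2]
6. b, u   [¬→-rule on 3]
7. ¬(¬c ∧ c), u   [¬→-rule on 3]
8. b ∧ c, u   [□-rule on 4 via uRu]
9. c, u   [∧-rule on 8]
10. ¬□(b ∧ c), v   [¬□-rule on 5: fresh world v, uRv]
11. b ∧ c, v   [□-rule on 4 via uRv]
12. b, v   [∧-rule on 11]
13. c, v   [∧-rule on 11]
14. ¬(b ∧ c), w   [¬□-rule on 10: fresh world w, vRw]
15. b ∧ c, w   [□-rule on 4 via uRw]
16. b, w   [∧-rule on 15]
17. c, w   [∧-rule on 15]
18. ¬c, w   [¬∧-rule on 14 (branches; this branch)]
Accessibility: uRu, uRv, uRw, vRv, vRw, wRw
Branch closes: c and ¬c both at w.
Every branch closes (one shown): valid in S4, hence also in S5 (every theorem of S4 is a theorem of S5).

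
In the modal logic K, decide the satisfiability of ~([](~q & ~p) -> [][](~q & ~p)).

Satisfiable

1. ~([](~q & ~p) -> [][](~q & ~p)), 0
2. [](~q & ~p), 0
3. ~[][](~q & ~p), 0
4. ~[](~q & ~p), 1
5. ~q & ~p, 1
6. ~q, 1
7. ~p, 1
8. ~(~q & ~p), 2
9. p, 2
Accessibility: 0R1, 1R2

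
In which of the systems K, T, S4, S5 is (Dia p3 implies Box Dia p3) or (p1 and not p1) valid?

S5

S4-tableau for the negation not ((Dia p3 implies Box Dia p3) or (p1 and not p1)):
1. not ((Dia p3 implies Box Dia p3) or (p1 and not p1)), u
2. not (Dia p3 implies Box Dia p3), u
3. not (p1 and not p1), u
4. Dia p3, u
5. not Box Dia p3, u
6. p1, u
7. p3, v
8. not Dia p3, w
9. not p3, w
Accessibility: uRu, uRv, uRw, vRv, wRw
Complete open branch: countermodel on an S4-frame, so not valid in S4, nor in K, T (the same frame is also a K-frame and a T-frame).
S5-tableau for the negation not ((Dia p3 implies Box Dia p3) or (p1 and not p1)):
1. not ((Dia p3 implies Box Dia p3) or (p1 and not p1)), u
2. not (Dia p3 implies Box Dia p3), u
3. not (p1 and not p1), u
4. Dia p3, u
5. not Box Dia p3, u
6. p1, u
7. p3, v
8. not Dia p3, w
9. not p3, u
10. not p3, v
Accessibility: uRu, uRv, uRw, vRu, vRv, vRw, wRu, wRv, wRw
Branch closes: p3 and not p3 both at v.
Every branch closes (one shown): valid in S5.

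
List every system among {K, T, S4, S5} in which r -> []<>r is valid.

S5-tableau for the negation ~(r -> []<>r):
1. ~(r -> []<>r), u
2. r, u   [~->-rule on 1]
3. ~[]<>r, u   [~->-rule on 1]
4. ~<>r, v   [~[]-rule on 3: fresh world v, uRv]
5. ~r, u   [~<>-rule on 4 via vRu]
Accessibility: uRu, uRv, vRu, vRv
Branch closes: r and ~r both at u.
Every branch closes (one shown): valid in S5.
S4-tableau for the negation ~(r -> []<>r):
1. ~(r -> []<>r), u
2. r, u   [~->-rule on 1]
3. ~[]<>r, u   [~->-rule on 1]
4. ~<>r, v   [~[]-rule on 3: fresh world v, uRv]
5. ~r, v   [~<>-rule on 4 via vRv]
Accessibility: uRu, uRv, vRv
Complete open branch: countermodel on an S4-frame, so not valid in S4, nor in K, T (the same frame is also a K-frame and a T-frame).

S5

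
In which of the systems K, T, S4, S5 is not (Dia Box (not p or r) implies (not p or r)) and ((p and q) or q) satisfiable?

S4-tableau for the formula:
1. not (Dia Box (not p or r) implies (not p or r)) and ((p and q) or q), u
2. not (Dia Box (not p or r) implies (not p or r)), u
3. (p and q) or q, u
4. Dia Box (not p or r), u
5. not (not p or r), u
6. p, u
7. not r, u
8. q, u
9. Box (not p or r), v
10. not p or r, v
11. r, v
Accessibility: uRu, uRv, vRv
Complete open branch: satisfiable in S4, hence also in K, T (this S4-model is also a K-model and a T-model).
S5-tableau for the formula:
1. not (Dia Box (not p or r) implies (not p or r)) and ((p and q) or q), u
2. not (Dia Box (not p or r) implies (not p or r)), u
3. (p and q) or q, u
4. Dia Box (not p or r), u
5. not (not p or r), u
6. p, u
7. not r, u
8. p and q, u
9. q, u
10. Box (not p or r), v
11. not p or r, u
12. not p or r, v
13. r, u
Accessibility: uRu, uRv, vRu, vRv
Branch closes: r and not r both at u.
Every branch closes (one shown): unsatisfiable in S5.

K, T, S4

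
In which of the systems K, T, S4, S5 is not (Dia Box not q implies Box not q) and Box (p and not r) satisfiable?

K, T, S4

S5-tableau for the formula:
1. not (Dia Box not q implies Box not q) and Box (p and not r), u
2. not (Dia Box not q implies Box not q), u   [and-rule on 1]
3. Box (p and not r), u   [and-rule on 1]
4. Dia Box not q, u   [neg-implies-rule on 2]
5. not Box not q, u   [neg-implies-rule on 2]
6. p and not r, u   [Box-rule on 3 via uRu]
7. p, u   [and-rule on 6]
8. not r, u   [and-rule on 6]
9. Box not q, v   [Dia-rule on 4: fresh world v, uRv]
10. p and not r, v   [Box-rule on 3 via uRv]
11. p, v   [and-rule on 10]
12. not r, v   [and-rule on 10]
13. not q, u   [Box-rule on 9 via vRu]
14. not q, v   [Box-rule on 9 via vRv]
15. q, w   [neg-Box-rule on 5: fresh world w, uRw]
16. p and not r, w   [Box-rule on 3 via uRw]
17. p, w   [and-rule on 16]
18. not r, w   [and-rule on 16]
19. not q, w   [Box-rule on 9 via vRw]
Accessibility: uRu, uRv, uRw, vRu, vRv, vRw, wRu, wRv, wRw
Branch closes: q and not q both at w.
Every branch closes (one shown): unsatisfiable in S5.
S4-tableau for the formula:
1. not (Dia Box not q implies Box not q) and Box (p and not r), u
2. not (Dia Box not q implies Box not q), u   [and-rule on 1]
3. Box (p and not r), u   [and-rule on 1]
4. Dia Box not q, u   [neg-implies-rule on 2]
5. not Box not q, u   [neg-implies-rule on 2]
6. p and not r, u   [Box-rule on 3 via uRu]
7. p, u   [and-rule on 6]
8. not r, u   [and-rule on 6]
9. Box not q, v   [Dia-rule on 4: fresh world v, uRv]
10. p and not r, v   [Box-rule on 3 via uRv]
11. p, v   [and-rule on 10]
12. not r, v   [and-rule on 10]
13. not q, v   [Box-rule on 9 via vRv]
14. q, w   [neg-Box-rule on 5: fresh world w, uRw]
15. p and not r, w   [Box-rule on 3 via uRw]
16. p, w   [and-rule on 15]
17. not r, w   [and-rule on 15]
Accessibility: uRu, uRv, uRw, vRv, wRw
Complete open branch: satisfiable in S4, hence also in K, T (this S4-model is also a K-model and a T-model).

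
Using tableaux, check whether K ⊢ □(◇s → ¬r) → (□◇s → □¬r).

Tableau for the negation ¬(□(◇s → ¬r) → (□◇s → □¬r)):
1. ¬(□(◇s → ¬r) → (□◇s → □¬r)), w0
2. □(◇s → ¬r), w0   [¬→-rule on 1]
3. ¬(□◇s → □¬r), w0   [¬→-rule on 1]
4. □◇s, w0   [¬→-rule on 3]
5. ¬□¬r, w0   [¬→-rule on 3]
6. r, w1   [¬□-rule on 5: fresh world w1, w0Rw1]
7. ◇s → ¬r, w1   [□-rule on 2 via w0Rw1]
8. ◇s, w1   [□-rule on 4 via w0Rw1]
9. ¬◇s, w1   [→-rule on 7 (branches; this branch)]
10. s, w2   [◇-rule on 8: fresh world w2, w1Rw2]
11. ¬s, w2   [¬◇-rule on 9 via w1Rw2]
Accessibility: w0Rw1, w1Rw2
Branch closes: s and ¬s both at w2.
All branches of the negation close; one closing branch shown above.

Yes, valid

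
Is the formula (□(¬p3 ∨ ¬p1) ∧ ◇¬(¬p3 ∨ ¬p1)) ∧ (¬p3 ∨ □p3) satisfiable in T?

1. (□(¬p3 ∨ ¬p1) ∧ ◇¬(¬p3 ∨ ¬p1)) ∧ (¬p3 ∨ □p3), w0
2. □(¬p3 ∨ ¬p1) ∧ ◇¬(¬p3 ∨ ¬p1), w0
3. ¬p3 ∨ □p3, w0
4. □(¬p3 ∨ ¬p1), w0
5. ◇¬(¬p3 ∨ ¬p1), w0
6. ¬p3 ∨ ¬p1, w0
7. □p3, w0
8. p3, w0
9. ¬p1, w0
10. ¬(¬p3 ∨ ¬p1), w1
11. p3, w1
12. p1, w1
13. ¬p3 ∨ ¬p1, w1
14. ¬p1, w1
Accessibility: w0Rw0, w0Rw1, w1Rw1
Branch closes: p1 and ¬p1 both at w1.
All branches of the tableau close; one closing branch shown above.

Unsatisfiable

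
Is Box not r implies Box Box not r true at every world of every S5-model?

Valid in S5

Tableau for the negation not (Box not r implies Box Box not r):
1. not (Box not r implies Box Box not r), w0
2. Box not r, w0
3. not Box Box not r, w0
4. not r, w0
5. not Box not r, w1
6. not r, w1
7. r, w2
8. not r, w2
Accessibility: w0Rw0, w0Rw1, w0Rw2, w1Rw0, w1Rw1, w1Rw2, w2Rw0, w2Rw1, w2Rw2
Branch closes: r and not r both at w2.
Every branch of the negation's tableau closes; the branch above is one of them.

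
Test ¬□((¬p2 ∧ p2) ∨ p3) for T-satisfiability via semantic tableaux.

Satisfiable

1. ¬□((¬p2 ∧ p2) ∨ p3), 0
2. ¬((¬p2 ∧ p2) ∨ p3), 1
3. ¬(¬p2 ∧ p2), 1
4. ¬p3, 1
5. ¬p2, 1
Accessibility: 0R0, 0R1, 1R1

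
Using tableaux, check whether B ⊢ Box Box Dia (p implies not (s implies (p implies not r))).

Tableau for the negation not Box Box Dia (p implies not (s implies (p implies not r))):
1. not Box Box Dia (p implies not (s implies (p implies not r))), u
2. not Box Dia (p implies not (s implies (p implies not r))), v
3. not Dia (p implies not (s implies (p implies not r))), w
4. not (p implies not (s implies (p implies not r))), v
5. p, v
6. s implies (p implies not r), v
7. not (p implies not (s implies (p implies not r))), w
8. p, w
9. s implies (p implies not r), w
10. p implies not r, v
11. p implies not r, w
12. not r, v
13. not r, w
Accessibility: uRu, uRv, vRu, vRv, vRw, wRv, wRw
The negation has an open branch (countermodel exists).

Invalid (countermodel exists)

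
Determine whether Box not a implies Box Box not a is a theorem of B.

Tableau for the negation not (Box not a implies Box Box not a):
1. not (Box not a implies Box Box not a), w0
2. Box not a, w0   [neg-implies-rule on 1]
3. not Box Box not a, w0   [neg-implies-rule on 1]
4. not a, w0   [Box-rule on 2 via w0Rw0]
5. not Box not a, w1   [neg-Box-rule on 3: fresh world w1, w0Rw1]
6. not a, w1   [Box-rule on 2 via w0Rw1]
7. a, w2   [neg-Box-rule on 5: fresh world w2, w1Rw2]
Accessibility: w0Rw0, w0Rw1, w1Rw0, w1Rw1, w1Rw2, w2Rw1, w2Rw2
The negation has an open branch (countermodel exists).

Invalid (countermodel exists)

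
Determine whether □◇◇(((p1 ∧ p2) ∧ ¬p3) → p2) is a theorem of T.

Valid in T

Tableau for the negation ¬□◇◇(((p1 ∧ p2) ∧ ¬p3) → p2):
1. ¬□◇◇(((p1 ∧ p2) ∧ ¬p3) → p2), u
2. ¬◇◇(((p1 ∧ p2) ∧ ¬p3) → p2), v   [¬□-rule on 1: fresh world v, uRv]
3. ¬◇(((p1 ∧ p2) ∧ ¬p3) → p2), v   [¬◇-rule on 2 via vRv]
4. ¬(((p1 ∧ p2) ∧ ¬p3) → p2), v   [¬◇-rule on 3 via vRv]
5. (p1 ∧ p2) ∧ ¬p3, v   [¬→-rule on 4]
6. ¬p2, v   [¬→-rule on 4]
7. p1 ∧ p2, v   [∧-rule on 5]
8. ¬p3, v   [∧-rule on 5]
9. p1, v   [∧-rule on 7]
10. p2, v   [∧-rule on 7]
Accessibility: uRu, uRv, vRv
Branch closes: p2 and ¬p2 both at v.
Every branch of the negation's tableau closes; the branch above is one of them.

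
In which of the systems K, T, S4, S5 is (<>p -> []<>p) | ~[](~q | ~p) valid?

S4-tableau for the negation ~((<>p -> []<>p) | ~[](~q | ~p)):
1. ~((<>p -> []<>p) | ~[](~q | ~p)), 0
2. ~(<>p -> []<>p), 0
3. [](~q | ~p), 0
4. <>p, 0
5. ~[]<>p, 0
6. ~q | ~p, 0
7. ~p, 0
8. p, 1
9. ~q | ~p, 1
10. ~q, 1
11. ~<>p, 2
12. ~q | ~p, 2
13. ~p, 2
Accessibility: 0R0, 0R1, 0R2, 1R1, 2R2
Complete open branch: countermodel on an S4-frame, so not valid in S4, nor in K, T (the same frame is also a K-frame and a T-frame).
S5-tableau for the negation ~((<>p -> []<>p) | ~[](~q | ~p)):
1. ~((<>p -> []<>p) | ~[](~q | ~p)), 0
2. ~(<>p -> []<>p), 0
3. [](~q | ~p), 0
4. <>p, 0
5. ~[]<>p, 0
6. ~q | ~p, 0
7. ~q, 0
8. p, 1
9. ~q | ~p, 1
10. ~q, 1
11. ~<>p, 2
12. ~q | ~p, 2
13. ~p, 0
14. ~p, 1
Accessibility: 0R0, 0R1, 0R2, 1R0, 1R1, 1R2, 2R0, 2R1, 2R2
Branch closes: p and ~p both at 1.
Every branch closes (one shown): valid in S5.

S5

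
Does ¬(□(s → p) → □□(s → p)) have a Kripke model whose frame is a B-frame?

Satisfiable

1. ¬(□(s → p) → □□(s → p)), 0
2. □(s → p), 0   [¬→-rule on 1]
3. ¬□□(s → p), 0   [¬→-rule on 1]
4. s → p, 0   [□-rule on 2 via 0R0]
5. p, 0   [→-rule on 4 (branches; this branch)]
6. ¬□(s → p), 1   [¬□-rule on 3: fresh world 1, 0R1]
7. s → p, 1   [□-rule on 2 via 0R1]
8. p, 1   [→-rule on 7 (branches; this branch)]
9. ¬(s → p), 2   [¬□-rule on 6: fresh world 2, 1R2]
10. s, 2   [¬→-rule on 9]
11. ¬p, 2   [¬→-rule on 9]
Accessibility: 0R0, 0R1, 1R0, 1R1, 1R2, 2R1, 2R2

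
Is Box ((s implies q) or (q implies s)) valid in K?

Tableau for the negation not Box ((s implies q) or (q implies s)):
1. not Box ((s implies q) or (q implies s)), w0
2. not ((s implies q) or (q implies s)), w1   [neg-Box-rule on 1: fresh world w1, w0Rw1]
3. not (s implies q), w1   [neg-or-rule on 2]
4. not (q implies s), w1   [neg-or-rule on 2]
5. s, w1   [neg-implies-rule on 3]
6. not q, w1   [neg-implies-rule on 3]
7. q, w1   [neg-implies-rule on 4]
8. not s, w1   [neg-implies-rule on 4]
Accessibility: w0Rw1
Branch closes: q and not q both at w1.
All branches of the negation close; one closing branch shown above.

Valid in K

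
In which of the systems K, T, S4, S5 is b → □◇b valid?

S5-tableau for the negation ¬(b → □◇b):
1. ¬(b → □◇b), w0
2. b, w0   [¬→-rule on 1]
3. ¬□◇b, w0   [¬→-rule on 1]
4. ¬◇b, w1   [¬□-rule on 3: fresh world w1, w0Rw1]
5. ¬b, w0   [¬◇-rule on 4 via w1Rw0]
Accessibility: w0Rw0, w0Rw1, w1Rw0, w1Rw1
Branch closes: b and ¬b both at w0.
Every branch closes (one shown): valid in S5.
S4-tableau for the negation ¬(b → □◇b):
1. ¬(b → □◇b), w0
2. b, w0   [¬→-rule on 1]
3. ¬□◇b, w0   [¬→-rule on 1]
4. ¬◇b, w1   [¬□-rule on 3: fresh world w1, w0Rw1]
5. ¬b, w1   [¬◇-rule on 4 via w1Rw1]
Accessibility: w0Rw0, w0Rw1, w1Rw1
Complete open branch: countermodel on an S4-frame, so not valid in S4, nor in K, T (the same frame is also a K-frame and a T-frame).

S5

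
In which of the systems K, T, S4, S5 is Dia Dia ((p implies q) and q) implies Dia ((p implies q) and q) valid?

S4-tableau for the negation not (Dia Dia ((p implies q) and q) implies Dia ((p implies q) and q)):
1. not (Dia Dia ((p implies q) and q) implies Dia ((p implies q) and q)), w0
2. Dia Dia ((p implies q) and q), w0
3. not Dia ((p implies q) and q), w0
4. not ((p implies q) and q), w0
5. not (p implies q), w0
6. p, w0
7. not q, w0
8. Dia ((p implies q) and q), w1
9. not ((p implies q) and q), w1
10. not (p implies q), w1
11. p, w1
12. not q, w1
13. (p implies q) and q, w2
14. p implies q, w2
15. q, w2
16. not ((p implies q) and q), w2
17. not (p implies q), w2
18. p, w2
19. not q, w2
Accessibility: w0Rw0, w0Rw1, w0Rw2, w1Rw1, w1Rw2, w2Rw2
Branch closes: q and not q both at w2.
Every branch closes (one shown): valid in S4, hence also in S5 (every theorem of S4 is a theorem of S5).
T-tableau for the negation not (Dia Dia ((p implies q) and q) implies Dia ((p implies q) and q)):
1. not (Dia Dia ((p implies q) and q) implies Dia ((p implies q) and q)), w0
2. Dia Dia ((p implies q) and q), w0
3. not Dia ((p implies q) and q), w0
4. not ((p implies q) and q), w0
5. not q, w0
6. Dia ((p implies q) and q), w1
7. not ((p implies q) and q), w1
8. not q, w1
9. (p implies q) and q, w2
10. p implies q, w2
11. q, w2
Accessibility: w0Rw0, w0Rw1, w1Rw1, w1Rw2, w2Rw2
Complete open branch: countermodel on a T-frame, so not valid in T, nor in K (the same frame is also a K-frame).

S4, S5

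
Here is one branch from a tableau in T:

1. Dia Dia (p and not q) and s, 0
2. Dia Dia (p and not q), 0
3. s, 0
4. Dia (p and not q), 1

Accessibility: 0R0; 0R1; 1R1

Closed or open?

No atom appears with both signs at the same world.

No, open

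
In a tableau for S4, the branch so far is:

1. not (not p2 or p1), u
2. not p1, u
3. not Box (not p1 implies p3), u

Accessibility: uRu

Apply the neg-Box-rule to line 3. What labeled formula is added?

a fresh world v with uRv, and not (not p1 implies p3) at v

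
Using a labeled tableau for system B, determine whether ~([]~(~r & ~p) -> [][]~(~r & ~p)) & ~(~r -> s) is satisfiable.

1. ~([]~(~r & ~p) -> [][]~(~r & ~p)) & ~(~r -> s), u
2. ~([]~(~r & ~p) -> [][]~(~r & ~p)), u
3. ~(~r -> s), u
4. []~(~r & ~p), u
5. ~[][]~(~r & ~p), u
6. ~r, u
7. ~s, u
8. ~(~r & ~p), u
9. p, u
10. ~[]~(~r & ~p), v
11. ~(~r & ~p), v
12. p, v
13. ~r & ~p, w
14. ~r, w
15. ~p, w
Accessibility: uRu, uRv, vRu, vRv, vRw, wRv, wRw

Yes, satisfiable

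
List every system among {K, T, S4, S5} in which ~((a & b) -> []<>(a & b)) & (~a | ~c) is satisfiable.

K, T, S4

S4-tableau for the formula:
1. ~((a & b) -> []<>(a & b)) & (~a | ~c), u
2. ~((a & b) -> []<>(a & b)), u   [&-rule on 1]
3. ~a | ~c, u   [&-rule on 1]
4. a & b, u   [~->-rule on 2]
5. ~[]<>(a & b), u   [~->-rule on 2]
6. a, u   [&-rule on 4]
7. b, u   [&-rule on 4]
8. ~c, u   [|-rule on 3 (branches; this branch)]
9. ~<>(a & b), v   [~[]-rule on 5: fresh world v, uRv]
10. ~(a & b), v   [~<>-rule on 9 via vRv]
11. ~b, v   [~&-rule on 10 (branches; this branch)]
Accessibility: uRu, uRv, vRv
Complete open branch: satisfiable in S4, hence also in K, T (this S4-model is also a K-model and a T-model).
S5-tableau for the formula:
1. ~((a & b) -> []<>(a & b)) & (~a | ~c), u
2. ~((a & b) -> []<>(a & b)), u   [&-rule on 1]
3. ~a | ~c, u   [&-rule on 1]
4. a & b, u   [~->-rule on 2]
5. ~[]<>(a & b), u   [~->-rule on 2]
6. a, u   [&-rule on 4]
7. b, u   [&-rule on 4]
8. ~c, u   [|-rule on 3 (branches; this branch)]
9. ~<>(a & b), v   [~[]-rule on 5: fresh world v, uRv]
10. ~(a & b), u   [~<>-rule on 9 via vRu]
11. ~(a & b), v   [~<>-rule on 9 via vRv]
12. ~b, u   [~&-rule on 10 (branches; this branch)]
Accessibility: uRu, uRv, vRu, vRv
Branch closes: b and ~b both at u.
Every branch closes (one shown): unsatisfiable in S5.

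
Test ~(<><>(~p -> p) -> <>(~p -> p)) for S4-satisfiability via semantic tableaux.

1. ~(<><>(~p -> p) -> <>(~p -> p)), w0
2. <><>(~p -> p), w0
3. ~<>(~p -> p), w0
4. ~(~p -> p), w0
5. ~p, w0
6. <>(~p -> p), w1
7. ~(~p -> p), w1
8. ~p, w1
9. ~p -> p, w2
10. ~(~p -> p), w2
11. ~p, w2
12. p, w2
Accessibility: w0Rw0, w0Rw1, w0Rw2, w1Rw1, w1Rw2, w2Rw2
Branch closes: p and ~p both at w2.
All branches of the tableau close; one closing branch shown above.

No, unsatisfiable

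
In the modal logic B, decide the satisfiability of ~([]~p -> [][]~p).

1. ~([]~p -> [][]~p), w0
2. []~p, w0   [~->-rule on 1]
3. ~[][]~p, w0   [~->-rule on 1]
4. ~p, w0   [[]-rule on 2 via w0Rw0]
5. ~[]~p, w1   [~[]-rule on 3: fresh world w1, w0Rw1]
6. ~p, w1   [[]-rule on 2 via w0Rw1]
7. p, w2   [~[]-rule on 5: fresh world w2, w1Rw2]
Accessibility: w0Rw0, w0Rw1, w1Rw0, w1Rw1, w1Rw2, w2Rw1, w2Rw2

Yes, satisfiable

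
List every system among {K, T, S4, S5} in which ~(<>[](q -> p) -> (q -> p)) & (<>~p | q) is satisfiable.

S4-tableau for the formula:
1. ~(<>[](q -> p) -> (q -> p)) & (<>~p | q), 0
2. ~(<>[](q -> p) -> (q -> p)), 0
3. <>~p | q, 0
4. <>[](q -> p), 0
5. ~(q -> p), 0
6. q, 0
7. ~p, 0
8. [](q -> p), 1
9. q -> p, 1
10. p, 1
Accessibility: 0R0, 0R1, 1R1
Complete open branch: satisfiable in S4, hence also in K, T (this S4-model is also a K-model and a T-model).
S5-tableau for the formula:
1. ~(<>[](q -> p) -> (q -> p)) & (<>~p | q), 0
2. ~(<>[](q -> p) -> (q -> p)), 0
3. <>~p | q, 0
4. <>[](q -> p), 0
5. ~(q -> p), 0
6. q, 0
7. ~p, 0
8. [](q -> p), 1
9. q -> p, 0
10. q -> p, 1
11. p, 0
Accessibility: 0R0, 0R1, 1R0, 1R1
Branch closes: p and ~p both at 0.
Every branch closes (one shown): unsatisfiable in S5.

K, T, S4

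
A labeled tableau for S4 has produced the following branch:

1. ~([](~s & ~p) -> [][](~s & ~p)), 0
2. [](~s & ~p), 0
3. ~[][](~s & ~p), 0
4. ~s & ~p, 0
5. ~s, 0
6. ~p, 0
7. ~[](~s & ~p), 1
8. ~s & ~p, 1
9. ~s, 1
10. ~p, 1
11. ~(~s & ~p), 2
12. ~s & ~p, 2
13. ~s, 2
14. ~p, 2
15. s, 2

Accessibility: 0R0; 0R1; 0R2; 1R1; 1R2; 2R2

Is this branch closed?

Closed

Both s and ~s appear at 2.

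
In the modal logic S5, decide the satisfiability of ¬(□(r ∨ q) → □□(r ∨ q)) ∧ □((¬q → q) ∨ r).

1. ¬(□(r ∨ q) → □□(r ∨ q)) ∧ □((¬q → q) ∨ r), u
2. ¬(□(r ∨ q) → □□(r ∨ q)), u   [∧-rule on 1]
3. □((¬q → q) ∨ r), u   [∧-rule on 1]
4. □(r ∨ q), u   [¬→-rule on 2]
5. ¬□□(r ∨ q), u   [¬→-rule on 2]
6. (¬q → q) ∨ r, u   [□-rule on 3 via uRu]
7. r ∨ q, u   [□-rule on 4 via uRu]
8. ¬q → q, u   [∨-rule on 6 (branches; this branch)]
9. q, u   [∨-rule on 7 (branches; this branch)]
10. ¬□(r ∨ q), v   [¬□-rule on 5: fresh world v, uRv]
11. (¬q → q) ∨ r, v   [□-rule on 3 via uRv]
12. r ∨ q, v   [□-rule on 4 via uRv]
13. ¬q → q, v   [∨-rule on 11 (branches; this branch)]
14. q, v   [∨-rule on 12 (branches; this branch)]
15. ¬(r ∨ q), w   [¬□-rule on 10: fresh world w, vRw]
16. ¬r, w   [¬∨-rule on 15]
17. ¬q, w   [¬∨-rule on 15]
18. (¬q → q) ∨ r, w   [□-rule on 3 via uRw]
19. r ∨ q, w   [□-rule on 4 via uRw]
20. ¬q → q, w   [∨-rule on 18 (branches; this branch)]
21. q, w   [∨-rule on 19 (branches; this branch)]
Accessibility: uRu, uRv, uRw, vRu, vRv, vRw, wRu, wRv, wRw
Branch closes: q and ¬q both at w.
(One branch shown.) All branches close.

Unsatisfiable (every branch closes)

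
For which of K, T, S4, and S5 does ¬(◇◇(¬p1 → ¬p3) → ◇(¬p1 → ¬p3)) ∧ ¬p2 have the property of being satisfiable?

K, T

S4-tableau for the formula:
1. ¬(◇◇(¬p1 → ¬p3) → ◇(¬p1 → ¬p3)) ∧ ¬p2, w0
2. ¬(◇◇(¬p1 → ¬p3) → ◇(¬p1 → ¬p3)), w0   [∧-rule on 1]
3. ¬p2, w0   [∧-rule on 1]
4. ◇◇(¬p1 → ¬p3), w0   [¬→-rule on 2]
5. ¬◇(¬p1 → ¬p3), w0   [¬→-rule on 2]
6. ¬(¬p1 → ¬p3), w0   [¬◇-rule on 5 via w0Rw0]
7. ¬p1, w0   [¬→-rule on 6]
8. p3, w0   [¬→-rule on 6]
9. ◇(¬p1 → ¬p3), w1   [◇-rule on 4: fresh world w1, w0Rw1]
10. ¬(¬p1 → ¬p3), w1   [¬◇-rule on 5 via w0Rw1]
11. ¬p1, w1   [¬→-rule on 10]
12. p3, w1   [¬→-rule on 10]
13. ¬p1 → ¬p3, w2   [◇-rule on 9: fresh world w2, w1Rw2]
14. ¬(¬p1 → ¬p3), w2   [¬◇-rule on 5 via w0Rw2]
15. ¬p1, w2   [¬→-rule on 14]
16. p3, w2   [¬→-rule on 14]
17. ¬p3, w2   [→-rule on 13 (branches; this branch)]
Accessibility: w0Rw0, w0Rw1, w0Rw2, w1Rw1, w1Rw2, w2Rw2
Branch closes: p3 and ¬p3 both at w2.
Every branch closes (one shown): unsatisfiable in S4, hence also in S5 (every S5-frame is an S4-frame).
T-tableau for the formula:
1. ¬(◇◇(¬p1 → ¬p3) → ◇(¬p1 → ¬p3)) ∧ ¬p2, w0
2. ¬(◇◇(¬p1 → ¬p3) → ◇(¬p1 → ¬p3)), w0   [∧-rule on 1]
3. ¬p2, w0   [∧-rule on 1]
4. ◇◇(¬p1 → ¬p3), w0   [¬→-rule on 2]
5. ¬◇(¬p1 → ¬p3), w0   [¬→-rule on 2]
6. ¬(¬p1 → ¬p3), w0   [¬◇-rule on 5 via w0Rw0]
7. ¬p1, w0   [¬→-rule on 6]
8. p3, w0   [¬→-rule on 6]
9. ◇(¬p1 → ¬p3), w1   [◇-rule on 4: fresh world w1, w0Rw1]
10. ¬(¬p1 → ¬p3), w1   [¬◇-rule on 5 via w0Rw1]
11. ¬p1, w1   [¬→-rule on 10]
12. p3, w1   [¬→-rule on 10]
13. ¬p1 → ¬p3, w2   [◇-rule on 9: fresh world w2, w1Rw2]
14. ¬p3, w2   [→-rule on 13 (branches; this branch)]
Accessibility: w0Rw0, w0Rw1, w1Rw1, w1Rw2, w2Rw2
Complete open branch: satisfiable in T, hence also in K (this T-model is also a K-model).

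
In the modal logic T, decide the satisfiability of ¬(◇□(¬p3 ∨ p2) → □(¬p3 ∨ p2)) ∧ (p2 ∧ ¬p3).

1. ¬(◇□(¬p3 ∨ p2) → □(¬p3 ∨ p2)) ∧ (p2 ∧ ¬p3), w0
2. ¬(◇□(¬p3 ∨ p2) → □(¬p3 ∨ p2)), w0
3. p2 ∧ ¬p3, w0
4. ◇□(¬p3 ∨ p2), w0
5. ¬□(¬p3 ∨ p2), w0
6. p2, w0
7. ¬p3, w0
8. □(¬p3 ∨ p2), w1
9. ¬p3 ∨ p2, w1
10. p2, w1
11. ¬(¬p3 ∨ p2), w2
12. p3, w2
13. ¬p2, w2
Accessibility: w0Rw0, w0Rw1, w0Rw2, w1Rw1, w2Rw2

Satisfiable (open branch found)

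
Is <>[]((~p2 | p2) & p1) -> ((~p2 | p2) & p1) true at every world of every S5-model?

Yes, valid

Tableau for the negation ~(<>[]((~p2 | p2) & p1) -> ((~p2 | p2) & p1)):
1. ~(<>[]((~p2 | p2) & p1) -> ((~p2 | p2) & p1)), w0
2. <>[]((~p2 | p2) & p1), w0
3. ~((~p2 | p2) & p1), w0
4. ~p1, w0
5. []((~p2 | p2) & p1), w1
6. (~p2 | p2) & p1, w0
7. ~p2 | p2, w0
8. p1, w0
Accessibility: w0Rw0, w0Rw1, w1Rw0, w1Rw1
Branch closes: p1 and ~p1 both at w0.
All branches of the negation close; one closing branch shown above.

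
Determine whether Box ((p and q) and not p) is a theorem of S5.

Not valid

Tableau for the negation not Box ((p and q) and not p):
1. not Box ((p and q) and not p), 0
2. not ((p and q) and not p), 1   [neg-Box-rule on 1: fresh world 1, 0R1]
3. p, 1   [neg-and-rule on 2 (branches; this branch)]
Accessibility: 0R0, 0R1, 1R0, 1R1
The negation has an open branch (countermodel exists).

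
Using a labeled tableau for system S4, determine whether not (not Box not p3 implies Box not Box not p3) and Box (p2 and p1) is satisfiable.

Satisfiable (open branch found)

1. not (not Box not p3 implies Box not Box not p3) and Box (p2 and p1), w0
2. not (not Box not p3 implies Box not Box not p3), w0   [and-rule on 1]
3. Box (p2 and p1), w0   [and-rule on 1]
4. not Box not p3, w0   [neg-implies-rule on 2]
5. not Box not Box not p3, w0   [neg-implies-rule on 2]
6. p2 and p1, w0   [Box-rule on 3 via w0Rw0]
7. p2, w0   [and-rule on 6]
8. p1, w0   [and-rule on 6]
9. p3, w1   [neg-Box-rule on 4: fresh world w1, w0Rw1]
10. p2 and p1, w1   [Box-rule on 3 via w0Rw1]
11. p2, w1   [and-rule on 10]
12. p1, w1   [and-rule on 10]
13. Box not p3, w2   [neg-Box-rule on 5: fresh world w2, w0Rw2]
14. p2 and p1, w2   [Box-rule on 3 via w0Rw2]
15. p2, w2   [and-rule on 14]
16. p1, w2   [and-rule on 14]
17. not p3, w2   [Box-rule on 13 via w2Rw2]
Accessibility: w0Rw0, w0Rw1, w0Rw2, w1Rw1, w2Rw2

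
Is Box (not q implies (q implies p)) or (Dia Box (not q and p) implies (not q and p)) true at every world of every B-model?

Yes, valid

Tableau for the negation not (Box (not q implies (q implies p)) or (Dia Box (not q and p) implies (not q and p))):
1. not (Box (not q implies (q implies p)) or (Dia Box (not q and p) implies (not q and p))), u
2. not Box (not q implies (q implies p)), u
3. not (Dia Box (not q and p) implies (not q and p)), u
4. Dia Box (not q and p), u
5. not (not q and p), u
6. not p, u
7. not (not q implies (q implies p)), v
8. not q, v
9. not (q implies p), v
10. q, v
11. not p, v
Accessibility: uRu, uRv, vRu, vRv
Branch closes: q and not q both at v.
All branches of the negation close; one closing branch shown above.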